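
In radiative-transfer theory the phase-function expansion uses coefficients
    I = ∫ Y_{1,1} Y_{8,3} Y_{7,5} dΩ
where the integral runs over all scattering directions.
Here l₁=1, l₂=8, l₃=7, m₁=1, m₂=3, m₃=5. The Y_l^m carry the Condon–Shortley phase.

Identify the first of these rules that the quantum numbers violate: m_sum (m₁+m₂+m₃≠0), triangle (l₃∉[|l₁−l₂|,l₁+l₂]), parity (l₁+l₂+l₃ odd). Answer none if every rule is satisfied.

Σmᵢ = 9  ✗
l₃∈[|l₁−l₂|,l₁+l₂]=[7,9], have l₃=7
Σlᵢ = 16 ⇒ even

m_sum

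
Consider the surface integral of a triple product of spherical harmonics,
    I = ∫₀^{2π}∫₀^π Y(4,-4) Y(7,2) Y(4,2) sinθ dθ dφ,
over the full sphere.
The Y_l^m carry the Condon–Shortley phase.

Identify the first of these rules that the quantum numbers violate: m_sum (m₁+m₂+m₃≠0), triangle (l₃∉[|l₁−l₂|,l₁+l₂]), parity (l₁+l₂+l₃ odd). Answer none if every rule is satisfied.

parity

azimuthal sum: -4 + 2 + 2 = 0  ✓
3 ≤ 4 ≤ 11 (triangle on l)  ✓
L = 4 + 7 + 4 = 15 (odd)  ✗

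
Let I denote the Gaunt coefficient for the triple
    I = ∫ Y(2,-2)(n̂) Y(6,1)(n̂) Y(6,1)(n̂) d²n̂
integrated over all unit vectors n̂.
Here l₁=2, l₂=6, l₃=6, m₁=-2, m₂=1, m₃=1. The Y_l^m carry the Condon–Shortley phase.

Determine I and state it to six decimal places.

Rules hold: Σm=0, L=14 even, 4≤6≤8.
N = 5·13·13 = 845
Δ = 2!·2!·10!/15! = 1/90090
Racah Σ t=0..2: t=0:+1/69120 t=1:−1/14400 t=2:+1/69120 = -7/172800
⇒ 3j(2 6 6; 0 0 0)² = 14/715, sgn -1
Racah Σ t=2..2: t=2:+1/57600 = 1/57600
⇒ 3j(2 6 6; -2 1 1)² = 21/715, sgn -1
4πI² = N·(3j₀)²·(3jₘ)² = 294/605
I = +1·√(0.48595/4π) = 0.19664868

0.196649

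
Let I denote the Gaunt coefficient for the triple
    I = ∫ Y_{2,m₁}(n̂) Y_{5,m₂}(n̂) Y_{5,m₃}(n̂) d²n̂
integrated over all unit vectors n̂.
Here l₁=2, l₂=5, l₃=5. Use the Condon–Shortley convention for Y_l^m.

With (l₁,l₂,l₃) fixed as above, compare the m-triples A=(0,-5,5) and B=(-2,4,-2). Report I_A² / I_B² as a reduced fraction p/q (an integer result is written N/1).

Same 2,5,5: normalisation and zero-m 3j drop out of the ratio.
A: Δ: 2! 2! 8! / 13! → 1/38610; sum: t=0:+1/161280 = 1/161280; 3j²(2 5 5; 0 -5 5) = Δ·Π!·Σ² = 15/286  (sign +1)
B: Δ: 2! 2! 8! / 13! → 1/38610; sum: t=2:+1/20160 = 1/20160; 3j²(2 5 5; -2 4 -2) = Δ·Π!·Σ² = 12/715  (sign -1)
I_A²/I_B² = (15/286)/(12/715) = 25/8

25/8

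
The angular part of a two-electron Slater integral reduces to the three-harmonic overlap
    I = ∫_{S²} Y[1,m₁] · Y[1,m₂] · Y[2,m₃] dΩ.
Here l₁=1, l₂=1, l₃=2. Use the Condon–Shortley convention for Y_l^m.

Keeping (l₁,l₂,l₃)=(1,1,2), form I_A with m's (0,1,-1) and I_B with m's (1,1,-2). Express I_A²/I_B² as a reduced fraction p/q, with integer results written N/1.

l's match ⇒ only the (l;m) 3-j factors differ between A and B.
A: triangle coeff Δ(1,1,2) = 1/30; Σ_t [0,0]: t=0:+1/2 = 1/2; (3j)²=1/10 [(1 1 2; 0 1 -1)], sign=-1
B: triangle coeff Δ(1,1,2) = 1/30; Σ_t [0,0]: t=0:+1/4 = 1/4; (3j)²=1/5 [(1 1 2; 1 1 -2)], sign=+1
I_A²/I_B² = (1/10)/(1/5) = 1/2

1/2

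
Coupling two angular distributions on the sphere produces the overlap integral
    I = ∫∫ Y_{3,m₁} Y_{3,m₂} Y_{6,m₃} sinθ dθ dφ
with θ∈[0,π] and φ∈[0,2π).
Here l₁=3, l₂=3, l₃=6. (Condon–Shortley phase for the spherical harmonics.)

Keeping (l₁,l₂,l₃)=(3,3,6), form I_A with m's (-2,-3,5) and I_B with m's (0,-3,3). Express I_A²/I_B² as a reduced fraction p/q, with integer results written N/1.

11/2

l's match ⇒ only the (l;m) 3-j factors differ between A and B.
A: triangle coeff Δ(3,3,6) = 1/12012; Σ_t [0,0]: t=0:+1/86400 = 1/86400; (3j)²=1/26 [(3 3 6; -2 -3 5)], sign=-1
B: triangle coeff Δ(3,3,6) = 1/12012; Σ_t [0,0]: t=0:+1/25920 = 1/25920; (3j)²=1/143 [(3 3 6; 0 -3 3)], sign=-1
I_A²/I_B² = (1/26)/(1/143) = 11/2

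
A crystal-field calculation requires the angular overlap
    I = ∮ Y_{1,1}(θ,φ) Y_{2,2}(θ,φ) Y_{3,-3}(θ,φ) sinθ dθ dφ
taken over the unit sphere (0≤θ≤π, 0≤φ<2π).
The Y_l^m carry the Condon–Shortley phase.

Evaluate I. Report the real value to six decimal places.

-0.319865

Checks pass: Σm=0; 6 even; l₃=3∈[1,3].
(2·1+1)(2·2+1)(2·3+1) = 105
Δ: 0! 2! 4! / 7! → 1/105
sum: t=0:+1/4 = 1/4
3j²(1 2 3; 0 0 0) = Δ·Π!·Σ² = 3/35  (sign -1)
sum: t=0:+1/48 = 1/48
3j²(1 2 3; 1 2 -3) = Δ·Π!·Σ² = 1/7  (sign +1)
combine: 4πI² = 105·3/35·1/7 = 9/7
take √, sign -1: I = -0.31986543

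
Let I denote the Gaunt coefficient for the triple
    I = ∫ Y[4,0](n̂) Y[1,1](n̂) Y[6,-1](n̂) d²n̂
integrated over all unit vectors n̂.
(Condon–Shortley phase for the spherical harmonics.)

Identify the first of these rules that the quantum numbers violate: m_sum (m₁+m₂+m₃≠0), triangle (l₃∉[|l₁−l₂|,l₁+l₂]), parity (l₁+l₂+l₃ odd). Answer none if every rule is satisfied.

m₁+m₂+m₃ = 0 + 1 − 1 = 0  ✓
triangle: |4−1|=3 ≤ l₃=6 ≤ 4+1=5  ✗
parity: l₁+l₂+l₃ = 11 is odd

triangle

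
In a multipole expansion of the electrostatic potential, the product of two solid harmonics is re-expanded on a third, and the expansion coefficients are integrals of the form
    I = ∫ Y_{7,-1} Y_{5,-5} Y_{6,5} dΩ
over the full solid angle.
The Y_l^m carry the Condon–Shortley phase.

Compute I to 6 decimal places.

-1 − 5 + 5 = -1 ≠ 0: azimuthal integral kills it; I = 0

0.000000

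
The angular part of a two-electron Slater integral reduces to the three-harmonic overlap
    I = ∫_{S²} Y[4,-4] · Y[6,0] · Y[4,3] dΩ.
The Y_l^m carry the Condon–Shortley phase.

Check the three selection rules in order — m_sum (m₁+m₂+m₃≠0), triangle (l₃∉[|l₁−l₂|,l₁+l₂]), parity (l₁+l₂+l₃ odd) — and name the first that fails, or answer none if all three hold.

Σmᵢ = -1  ✗
l₃∈[|l₁−l₂|,l₁+l₂]=[2,10], have l₃=4
Σlᵢ = 14 ⇒ even

m_sum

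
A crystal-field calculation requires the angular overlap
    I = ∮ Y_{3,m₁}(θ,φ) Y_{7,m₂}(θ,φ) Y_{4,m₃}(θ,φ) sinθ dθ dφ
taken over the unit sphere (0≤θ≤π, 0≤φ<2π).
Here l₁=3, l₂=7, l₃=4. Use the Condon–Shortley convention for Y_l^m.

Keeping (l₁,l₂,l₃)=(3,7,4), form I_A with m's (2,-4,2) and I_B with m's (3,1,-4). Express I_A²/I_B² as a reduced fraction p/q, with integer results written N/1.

Same 3,7,4: normalisation and zero-m 3j drop out of the ratio.
A: Δ: 6! 0! 8! / 15! → 1/45045; sum: t=1:−1/172800 = -1/172800; 3j²(3 7 4; 2 -4 2) = Δ·Π!·Σ² = 2/65  (sign -1)
B: Δ: 6! 0! 8! / 15! → 1/45045; sum: t=0:+1/29030400 = 1/29030400; 3j²(3 7 4; 3 1 -4) = Δ·Π!·Σ² = 1/45045  (sign +1)
I_A²/I_B² = (2/65)/(1/45045) = 1386/1

1386/1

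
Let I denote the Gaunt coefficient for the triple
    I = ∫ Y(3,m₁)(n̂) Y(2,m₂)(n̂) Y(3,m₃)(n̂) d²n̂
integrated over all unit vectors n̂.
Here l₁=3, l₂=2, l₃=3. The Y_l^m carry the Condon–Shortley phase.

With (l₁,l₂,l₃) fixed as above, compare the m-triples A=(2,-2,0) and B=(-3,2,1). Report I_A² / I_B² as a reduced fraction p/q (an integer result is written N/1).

2/1

Shared (l₁,l₂,l₃)=(3,2,3): N and (l;000)² cancel in I_A²/I_B².
A: Δ = 2!·4!·2!/9! = 1/3780; Racah Σ t=0..0: t=0:+1/24 = 1/24; ⇒ 3j(3 2 3; 2 -2 0)² = 1/21, sgn -1
B: Δ = 2!·4!·2!/9! = 1/3780; Racah Σ t=2..2: t=2:+1/96 = 1/96; ⇒ 3j(3 2 3; -3 2 1)² = 1/42, sgn +1
I_A²/I_B² = (1/21)/(1/42) = 2/1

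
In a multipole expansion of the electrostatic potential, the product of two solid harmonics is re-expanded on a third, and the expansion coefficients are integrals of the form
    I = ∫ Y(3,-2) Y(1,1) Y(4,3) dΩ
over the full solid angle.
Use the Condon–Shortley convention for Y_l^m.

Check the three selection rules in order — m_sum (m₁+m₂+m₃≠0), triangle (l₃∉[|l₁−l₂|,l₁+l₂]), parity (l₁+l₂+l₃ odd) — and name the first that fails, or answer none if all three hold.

Σmᵢ = 2  ✗
l₃∈[|l₁−l₂|,l₁+l₂]=[2,4], have l₃=4
Σlᵢ = 8 ⇒ even

m_sum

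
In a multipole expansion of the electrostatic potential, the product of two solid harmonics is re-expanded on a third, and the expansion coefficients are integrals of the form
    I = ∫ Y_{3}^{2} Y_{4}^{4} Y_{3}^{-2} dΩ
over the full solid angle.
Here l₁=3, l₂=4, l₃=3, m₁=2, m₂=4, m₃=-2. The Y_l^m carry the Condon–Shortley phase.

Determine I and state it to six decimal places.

0.000000

2 + 4 − 2 = 4 ≠ 0: azimuthal integral kills it; I = 0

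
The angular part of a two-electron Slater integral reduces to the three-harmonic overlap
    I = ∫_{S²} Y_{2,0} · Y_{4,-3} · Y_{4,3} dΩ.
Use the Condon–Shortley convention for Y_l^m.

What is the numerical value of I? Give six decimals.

0.057344

Rules hold: Σm=0, L=10 even, 2≤4≤6.
N = 5·9·9 = 405
Δ = 2!·2!·6!/11! = 1/13860
Racah Σ t=0..2: t=0:+1/192 t=1:−1/36 t=2:+1/192 = -5/288
⇒ 3j(2 4 4; 0 0 0)² = 20/693, sgn -1
Racah Σ t=0..1: t=0:+1/480 t=1:−1/720 = 1/1440
⇒ 3j(2 4 4; 0 -3 3)² = 7/1980, sgn -1
4πI² = N·(3j₀)²·(3jₘ)² = 5/121
I = +1·√(0.0413223/4π) = 0.05734392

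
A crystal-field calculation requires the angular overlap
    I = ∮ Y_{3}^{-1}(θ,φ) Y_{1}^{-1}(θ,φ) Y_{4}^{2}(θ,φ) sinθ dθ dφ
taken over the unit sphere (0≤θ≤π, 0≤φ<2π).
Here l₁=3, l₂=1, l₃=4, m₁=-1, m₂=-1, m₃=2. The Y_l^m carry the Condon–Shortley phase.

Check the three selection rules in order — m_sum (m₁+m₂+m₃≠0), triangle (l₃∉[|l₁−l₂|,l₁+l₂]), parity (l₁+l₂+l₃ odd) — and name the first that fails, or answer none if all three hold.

Σmᵢ = 0  ✓
l₃∈[|l₁−l₂|,l₁+l₂]=[2,4], have l₃=4  ✓
Σlᵢ = 8 ⇒ even  ✓

none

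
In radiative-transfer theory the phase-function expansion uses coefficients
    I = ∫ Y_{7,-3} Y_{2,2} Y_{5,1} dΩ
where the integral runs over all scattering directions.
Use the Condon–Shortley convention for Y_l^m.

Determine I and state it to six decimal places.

Rules hold: Σm=0, L=14 even, 5≤5≤9.
N = 15·5·11 = 825
Δ = 4!·10!·0!/15! = 1/15015
Racah Σ t=2..2: t=2:+1/57600 = 1/57600
⇒ 3j(7 2 5; 0 0 0)² = 21/715, sgn -1
Racah Σ t=4..4: t=4:+1/414720 = 1/414720
⇒ 3j(7 2 5; -3 2 1)² = 2/143, sgn +1
4πI² = N·(3j₀)²·(3jₘ)² = 630/1859
I = -1·√(0.338892/4π) = -0.16421985

-0.164220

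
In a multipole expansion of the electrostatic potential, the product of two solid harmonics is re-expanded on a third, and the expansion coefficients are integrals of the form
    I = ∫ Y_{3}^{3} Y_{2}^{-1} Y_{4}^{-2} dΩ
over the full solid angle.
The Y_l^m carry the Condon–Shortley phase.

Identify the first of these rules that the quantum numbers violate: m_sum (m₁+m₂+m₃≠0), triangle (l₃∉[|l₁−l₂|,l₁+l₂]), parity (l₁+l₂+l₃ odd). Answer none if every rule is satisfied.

Σmᵢ = 0  ✓
l₃∈[|l₁−l₂|,l₁+l₂]=[1,5], have l₃=4  ✓
Σlᵢ = 9 ⇒ odd  ✗

parity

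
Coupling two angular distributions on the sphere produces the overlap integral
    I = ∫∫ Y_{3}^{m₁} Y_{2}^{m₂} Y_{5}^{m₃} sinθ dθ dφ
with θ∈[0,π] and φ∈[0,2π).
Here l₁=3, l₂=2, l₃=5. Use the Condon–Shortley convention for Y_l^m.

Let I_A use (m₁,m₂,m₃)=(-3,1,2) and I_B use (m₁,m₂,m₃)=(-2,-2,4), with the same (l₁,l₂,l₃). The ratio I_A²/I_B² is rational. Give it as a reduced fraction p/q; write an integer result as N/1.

1/18

l's match ⇒ only the (l;m) 3-j factors differ between A and B.
A: triangle coeff Δ(3,2,5) = 1/2310; Σ_t [0,0]: t=0:+1/4320 = 1/4320; (3j)²=1/330 [(3 2 5; -3 1 2)], sign=-1
B: triangle coeff Δ(3,2,5) = 1/2310; Σ_t [0,0]: t=0:+1/2880 = 1/2880; (3j)²=3/55 [(3 2 5; -2 -2 4)], sign=-1
I_A²/I_B² = (1/330)/(3/55) = 1/18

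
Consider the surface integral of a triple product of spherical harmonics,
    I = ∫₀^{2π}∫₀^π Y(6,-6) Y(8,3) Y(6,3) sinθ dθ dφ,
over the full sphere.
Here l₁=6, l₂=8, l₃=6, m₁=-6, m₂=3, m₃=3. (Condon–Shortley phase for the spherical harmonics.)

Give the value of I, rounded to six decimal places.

-0.116684

m-sum 0 ✓  L=20 even ✓  2≤6≤14 ✓
Π(2lᵢ+1) = 13×17×13 = 2873
triangle coeff Δ(6,8,6) = 1/1309458150
Σ_t [2,6]: t=2:+1/49766400 t=3:−1/3110400 t=4:+1/1327104 t=5:−1/3110400 t=6:+1/49766400 = 1/6635520
(3j)²=350/46189 [(6 8 6; 0 0 0)], sign=+1
Σ_t [8,8]: t=8:+1/696729600 = 1/696729600
(3j)²=33/4199 [(6 8 6; -6 3 3)], sign=-1
⇒ 4πI² = 1050/6137
I = (-1)√(1050/6137/(4π)) = -0.11668409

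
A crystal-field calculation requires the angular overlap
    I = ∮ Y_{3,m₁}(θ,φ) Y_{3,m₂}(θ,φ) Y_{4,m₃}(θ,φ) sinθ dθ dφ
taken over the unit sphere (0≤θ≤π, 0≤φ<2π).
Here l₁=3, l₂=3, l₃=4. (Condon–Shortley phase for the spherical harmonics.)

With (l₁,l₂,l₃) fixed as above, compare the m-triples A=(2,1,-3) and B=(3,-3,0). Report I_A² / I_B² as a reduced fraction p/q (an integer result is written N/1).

14/9

Same 3,3,4: normalisation and zero-m 3j drop out of the ratio.
A: Δ: 2! 4! 4! / 11! → 1/34650; sum: t=0:+1/288 t=1:−1/144 = -1/288; 3j²(3 3 4; 2 1 -3) = Δ·Π!·Σ² = 1/99  (sign +1)
B: Δ: 2! 4! 4! / 11! → 1/34650; sum: t=0:+1/1152 = 1/1152; 3j²(3 3 4; 3 -3 0) = Δ·Π!·Σ² = 1/154  (sign +1)
I_A²/I_B² = (1/99)/(1/154) = 14/9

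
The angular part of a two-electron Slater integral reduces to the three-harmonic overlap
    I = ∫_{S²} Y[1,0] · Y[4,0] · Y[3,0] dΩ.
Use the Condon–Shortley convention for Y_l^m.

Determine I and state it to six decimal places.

0.246233

m-sum 0 ✓  L=8 even ✓  3≤3≤5 ✓
Π(2lᵢ+1) = 3×9×7 = 189
triangle coeff Δ(1,4,3) = 1/252
Σ_t [1,1]: t=1:−1/36 = -1/36
(3j)²=4/63 [(1 4 3; 0 0 0)], sign=+1
(m-triple is (0,0,0) — same symbol as above.)
⇒ 4πI² = 16/21
I = (+1)√(16/21/(4π)) = 0.24623252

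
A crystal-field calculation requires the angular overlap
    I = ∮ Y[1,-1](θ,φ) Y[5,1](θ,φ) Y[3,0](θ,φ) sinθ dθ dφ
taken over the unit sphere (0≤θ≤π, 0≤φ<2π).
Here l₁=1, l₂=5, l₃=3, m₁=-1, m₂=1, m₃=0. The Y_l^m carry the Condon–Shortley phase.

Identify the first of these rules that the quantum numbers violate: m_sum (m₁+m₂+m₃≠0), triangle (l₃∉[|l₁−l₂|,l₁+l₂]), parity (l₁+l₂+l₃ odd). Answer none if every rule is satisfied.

Σmᵢ = 0  ✓
l₃∈[|l₁−l₂|,l₁+l₂]=[4,6], have l₃=3  ✗
Σlᵢ = 9 ⇒ odd

triangle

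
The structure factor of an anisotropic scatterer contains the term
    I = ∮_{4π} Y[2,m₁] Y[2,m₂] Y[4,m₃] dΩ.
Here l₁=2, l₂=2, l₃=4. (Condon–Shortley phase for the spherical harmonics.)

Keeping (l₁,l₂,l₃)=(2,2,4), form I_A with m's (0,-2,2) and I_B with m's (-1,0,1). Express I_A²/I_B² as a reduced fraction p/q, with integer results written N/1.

Same 2,2,4: normalisation and zero-m 3j drop out of the ratio.
A: Δ: 0! 4! 4! / 9! → 1/630; sum: t=0:+1/96 = 1/96; 3j²(2 2 4; 0 -2 2) = Δ·Π!·Σ² = 1/42  (sign +1)
B: Δ: 0! 4! 4! / 9! → 1/630; sum: t=0:+1/24 = 1/24; 3j²(2 2 4; -1 0 1) = Δ·Π!·Σ² = 1/21  (sign -1)
I_A²/I_B² = (1/42)/(1/21) = 1/2

1/2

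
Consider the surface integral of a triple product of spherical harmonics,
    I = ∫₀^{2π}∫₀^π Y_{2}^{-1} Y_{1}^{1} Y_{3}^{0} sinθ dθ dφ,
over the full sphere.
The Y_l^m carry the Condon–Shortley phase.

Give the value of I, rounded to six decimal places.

0.143048

Checks pass: Σm=0; 6 even; l₃=3∈[1,3].
(2·2+1)(2·1+1)(2·3+1) = 105
Δ: 0! 4! 2! / 7! → 1/105
sum: t=0:+1/4 = 1/4
3j²(2 1 3; 0 0 0) = Δ·Π!·Σ² = 3/35  (sign -1)
sum: t=0:+1/12 = 1/12
3j²(2 1 3; -1 1 0) = Δ·Π!·Σ² = 1/35  (sign -1)
combine: 4πI² = 105·3/35·1/35 = 9/35
take √, sign +1: I = 0.14304817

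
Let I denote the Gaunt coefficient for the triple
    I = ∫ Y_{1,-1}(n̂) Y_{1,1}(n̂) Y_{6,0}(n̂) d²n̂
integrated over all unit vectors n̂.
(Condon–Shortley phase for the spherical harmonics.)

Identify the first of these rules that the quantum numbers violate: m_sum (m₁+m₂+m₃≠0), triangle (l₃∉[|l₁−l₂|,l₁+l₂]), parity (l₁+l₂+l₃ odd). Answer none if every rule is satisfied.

triangle

m₁+m₂+m₃ = -1 + 1 + 0 = 0  ✓
triangle: |1−1|=0 ≤ l₃=6 ≤ 1+1=2  ✗
parity: l₁+l₂+l₃ = 8 is even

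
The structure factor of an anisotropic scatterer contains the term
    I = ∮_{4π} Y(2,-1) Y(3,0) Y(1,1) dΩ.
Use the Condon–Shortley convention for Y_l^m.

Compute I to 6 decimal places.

m-sum 0 ✓  L=6 even ✓  1≤1≤5 ✓
Π(2lᵢ+1) = 5×7×3 = 105
triangle coeff Δ(2,3,1) = 1/105
Σ_t [2,2]: t=2:+1/4 = 1/4
(3j)²=3/35 [(2 3 1; 0 0 0)], sign=-1
Σ_t [3,3]: t=3:−1/12 = -1/12
(3j)²=1/35 [(2 3 1; -1 0 1)], sign=-1
⇒ 4πI² = 9/35
I = (+1)√(9/35/(4π)) = 0.14304817

0.143048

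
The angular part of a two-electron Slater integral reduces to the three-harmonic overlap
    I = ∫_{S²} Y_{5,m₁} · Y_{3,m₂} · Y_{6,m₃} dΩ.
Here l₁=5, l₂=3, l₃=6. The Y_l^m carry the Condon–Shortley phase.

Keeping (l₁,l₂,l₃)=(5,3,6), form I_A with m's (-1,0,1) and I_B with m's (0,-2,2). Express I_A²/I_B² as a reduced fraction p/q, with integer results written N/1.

5/2

l's match ⇒ only the (l;m) 3-j factors differ between A and B.
A: triangle coeff Δ(5,3,6) = 1/675675; Σ_t [0,2]: t=0:+1/17280 t=1:−1/2880 t=2:+1/6912 = -1/6912; (3j)²=5/429 [(5 3 6; -1 0 1)], sign=+1
B: triangle coeff Δ(5,3,6) = 1/675675; Σ_t [0,1]: t=0:+1/8640 t=1:−1/13824 = 1/23040; (3j)²=2/429 [(5 3 6; 0 -2 2)], sign=+1
I_A²/I_B² = (5/429)/(2/429) = 5/2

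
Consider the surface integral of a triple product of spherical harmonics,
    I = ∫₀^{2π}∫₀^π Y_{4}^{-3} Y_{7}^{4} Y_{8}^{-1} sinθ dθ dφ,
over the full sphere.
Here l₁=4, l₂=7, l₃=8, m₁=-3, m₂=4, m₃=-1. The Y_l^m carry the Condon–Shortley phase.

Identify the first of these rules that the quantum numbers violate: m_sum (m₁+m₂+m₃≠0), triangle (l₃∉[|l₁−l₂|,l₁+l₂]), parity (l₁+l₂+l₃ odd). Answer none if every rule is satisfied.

azimuthal sum: -3 + 4 − 1 = 0  ✓
3 ≤ 8 ≤ 11 (triangle on l)  ✓
L = 4 + 7 + 8 = 19 (odd)  ✗

parity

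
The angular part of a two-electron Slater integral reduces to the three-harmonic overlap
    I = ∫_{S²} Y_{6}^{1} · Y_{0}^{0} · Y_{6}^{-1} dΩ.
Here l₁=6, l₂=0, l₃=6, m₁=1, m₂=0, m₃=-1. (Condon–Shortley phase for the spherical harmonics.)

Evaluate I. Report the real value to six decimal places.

Checks pass: Σm=0; 12 even; l₃=6∈[6,6].
(2·6+1)(2·0+1)(2·6+1) = 169
Δ: 0! 12! 0! / 13! → 1/13
sum: t=0:+1/518400 = 1/518400
3j²(6 0 6; 0 0 0) = Δ·Π!·Σ² = 1/13  (sign +1)
sum: t=0:+1/604800 = 1/604800
3j²(6 0 6; 1 0 -1) = Δ·Π!·Σ² = 1/13  (sign -1)
combine: 4πI² = 169·1/13·1/13 = 1/1
take √, sign -1: I = -0.28209479

-0.282095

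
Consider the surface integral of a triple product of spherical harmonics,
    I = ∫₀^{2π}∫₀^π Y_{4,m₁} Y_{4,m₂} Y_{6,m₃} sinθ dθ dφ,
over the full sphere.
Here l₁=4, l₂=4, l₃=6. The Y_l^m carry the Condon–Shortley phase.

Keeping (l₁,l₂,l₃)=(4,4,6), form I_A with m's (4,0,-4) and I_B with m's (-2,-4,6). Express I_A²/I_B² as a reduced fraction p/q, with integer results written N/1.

l's match ⇒ only the (l;m) 3-j factors differ between A and B.
A: triangle coeff Δ(4,4,6) = 1/1261260; Σ_t [0,0]: t=0:+1/69120 = 1/69120; (3j)²=4/143 [(4 4 6; 4 0 -4)], sign=+1
B: triangle coeff Δ(4,4,6) = 1/1261260; Σ_t [0,0]: t=0:+1/1036800 = 1/1036800; (3j)²=4/195 [(4 4 6; -2 -4 6)], sign=+1
I_A²/I_B² = (4/143)/(4/195) = 15/11

15/11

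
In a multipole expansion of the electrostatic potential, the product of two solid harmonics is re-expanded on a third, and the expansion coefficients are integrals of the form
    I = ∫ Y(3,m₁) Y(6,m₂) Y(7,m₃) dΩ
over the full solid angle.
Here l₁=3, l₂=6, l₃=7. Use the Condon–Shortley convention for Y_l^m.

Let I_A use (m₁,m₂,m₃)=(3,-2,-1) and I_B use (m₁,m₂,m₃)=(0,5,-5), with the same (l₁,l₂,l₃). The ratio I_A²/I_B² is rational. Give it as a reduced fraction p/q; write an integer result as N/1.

Shared (l₁,l₂,l₃)=(3,6,7): N and (l;000)² cancel in I_A²/I_B².
A: Δ = 2!·4!·10!/17! = 1/2042040; Racah Σ t=0..0: t=0:+1/829440 = 1/829440; ⇒ 3j(3 6 7; 3 -2 -1)² = 35/2431, sgn +1
B: Δ = 2!·4!·10!/17! = 1/2042040; Racah Σ t=1..2: t=1:−1/14515200 t=2:+1/4354560 = 1/6220800; ⇒ 3j(3 6 7; 0 5 -5)² = 77/4420, sgn +1
I_A²/I_B² = (35/2431)/(77/4420) = 100/121

100/121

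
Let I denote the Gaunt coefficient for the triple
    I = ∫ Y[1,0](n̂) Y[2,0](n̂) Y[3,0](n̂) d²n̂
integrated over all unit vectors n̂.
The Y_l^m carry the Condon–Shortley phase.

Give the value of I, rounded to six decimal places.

Checks pass: Σm=0; 6 even; l₃=3∈[1,3].
(2·1+1)(2·2+1)(2·3+1) = 105
Δ: 0! 2! 4! / 7! → 1/105
sum: t=0:+1/4 = 1/4
3j²(1 2 3; 0 0 0) = Δ·Π!·Σ² = 3/35  (sign -1)
(m-triple is (0,0,0) — same symbol as above.)
combine: 4πI² = 105·3/35·3/35 = 27/35
take √, sign +1: I = 0.24776670

0.247767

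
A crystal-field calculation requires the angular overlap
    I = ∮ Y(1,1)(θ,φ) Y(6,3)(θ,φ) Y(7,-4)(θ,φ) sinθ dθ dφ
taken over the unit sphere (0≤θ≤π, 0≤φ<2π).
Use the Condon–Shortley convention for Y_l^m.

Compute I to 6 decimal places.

0.259489

Checks pass: Σm=0; 14 even; l₃=7∈[5,7].
(2·1+1)(2·6+1)(2·7+1) = 585
Δ: 0! 2! 12! / 15! → 1/1365
sum: t=0:+1/518400 = 1/518400
3j²(1 6 7; 0 0 0) = Δ·Π!·Σ² = 7/195  (sign -1)
sum: t=0:+1/4354560 = 1/4354560
3j²(1 6 7; 1 3 -4) = Δ·Π!·Σ² = 11/273  (sign -1)
combine: 4πI² = 585·7/195·11/273 = 11/13
take √, sign +1: I = 0.25948947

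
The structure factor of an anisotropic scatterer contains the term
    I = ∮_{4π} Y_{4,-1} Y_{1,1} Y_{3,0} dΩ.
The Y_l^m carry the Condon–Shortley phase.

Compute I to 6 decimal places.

-0.194664

m-sum 0 ✓  L=8 even ✓  3≤3≤5 ✓
Π(2lᵢ+1) = 9×3×7 = 189
triangle coeff Δ(4,1,3) = 1/252
Σ_t [1,1]: t=1:−1/36 = -1/36
(3j)²=4/63 [(4 1 3; 0 0 0)], sign=+1
Σ_t [2,2]: t=2:+1/72 = 1/72
(3j)²=5/126 [(4 1 3; -1 1 0)], sign=-1
⇒ 4πI² = 10/21
I = (-1)√(10/21/(4π)) = -0.19466390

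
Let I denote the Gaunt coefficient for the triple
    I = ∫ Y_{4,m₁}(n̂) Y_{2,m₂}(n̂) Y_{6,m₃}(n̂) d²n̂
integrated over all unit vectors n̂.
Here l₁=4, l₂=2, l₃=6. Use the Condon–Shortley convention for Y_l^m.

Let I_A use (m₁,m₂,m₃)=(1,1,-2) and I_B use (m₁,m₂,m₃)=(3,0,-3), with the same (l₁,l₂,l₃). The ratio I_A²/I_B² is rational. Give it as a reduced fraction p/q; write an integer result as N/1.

56/27

Same 4,2,6: normalisation and zero-m 3j drop out of the ratio.
A: Δ: 0! 8! 4! / 13! → 1/6435; sum: t=0:+1/4320 = 1/4320; 3j²(4 2 6; 1 1 -2) = Δ·Π!·Σ² = 224/6435  (sign +1)
B: Δ: 0! 8! 4! / 13! → 1/6435; sum: t=0:+1/20160 = 1/20160; 3j²(4 2 6; 3 0 -3) = Δ·Π!·Σ² = 12/715  (sign -1)
I_A²/I_B² = (224/6435)/(12/715) = 56/27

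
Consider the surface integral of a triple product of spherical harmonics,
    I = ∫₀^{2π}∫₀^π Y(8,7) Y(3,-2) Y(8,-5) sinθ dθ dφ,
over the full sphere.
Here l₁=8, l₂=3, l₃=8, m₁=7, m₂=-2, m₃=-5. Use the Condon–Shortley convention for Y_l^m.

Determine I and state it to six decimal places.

Σlᵢ=19 odd — θ-integrand is odd under cosθ→−cosθ; I=0

0.000000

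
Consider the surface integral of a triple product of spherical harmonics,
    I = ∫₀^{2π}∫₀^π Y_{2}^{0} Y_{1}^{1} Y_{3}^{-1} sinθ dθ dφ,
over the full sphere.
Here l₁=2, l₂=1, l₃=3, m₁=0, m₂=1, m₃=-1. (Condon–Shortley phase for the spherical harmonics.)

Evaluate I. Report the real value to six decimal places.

-0.202301

Checks pass: Σm=0; 6 even; l₃=3∈[1,3].
(2·2+1)(2·1+1)(2·3+1) = 105
Δ: 0! 4! 2! / 7! → 1/105
sum: t=0:+1/4 = 1/4
3j²(2 1 3; 0 0 0) = Δ·Π!·Σ² = 3/35  (sign -1)
sum: t=0:+1/8 = 1/8
3j²(2 1 3; 0 1 -1) = Δ·Π!·Σ² = 2/35  (sign +1)
combine: 4πI² = 105·3/35·2/35 = 18/35
take √, sign -1: I = -0.20230066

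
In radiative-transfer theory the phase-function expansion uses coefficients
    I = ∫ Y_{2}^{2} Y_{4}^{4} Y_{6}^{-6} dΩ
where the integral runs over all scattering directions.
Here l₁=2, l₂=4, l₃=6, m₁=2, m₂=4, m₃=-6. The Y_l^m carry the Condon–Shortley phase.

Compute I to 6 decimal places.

m-sum 0 ✓  L=12 even ✓  2≤6≤6 ✓
Π(2lᵢ+1) = 5×9×13 = 585
triangle coeff Δ(2,4,6) = 1/6435
Σ_t [0,0]: t=0:+1/2304 = 1/2304
(3j)²=5/143 [(2 4 6; 0 0 0)], sign=+1
Σ_t [0,0]: t=0:+1/967680 = 1/967680
(3j)²=1/13 [(2 4 6; 2 4 -6)], sign=+1
⇒ 4πI² = 225/143
I = (+1)√(225/143/(4π)) = 0.35384927

0.353849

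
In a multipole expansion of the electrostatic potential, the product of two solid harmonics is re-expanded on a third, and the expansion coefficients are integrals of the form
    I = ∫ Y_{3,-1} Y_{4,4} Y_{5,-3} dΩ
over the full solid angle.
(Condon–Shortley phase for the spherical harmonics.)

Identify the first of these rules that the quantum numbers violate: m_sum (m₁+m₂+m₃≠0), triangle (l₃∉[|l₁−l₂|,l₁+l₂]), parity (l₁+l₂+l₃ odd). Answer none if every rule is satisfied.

none

m₁+m₂+m₃ = -1 + 4 − 3 = 0  ✓
triangle: |3−4|=1 ≤ l₃=5 ≤ 3+4=7  ✓
parity: l₁+l₂+l₃ = 12 is even  ✓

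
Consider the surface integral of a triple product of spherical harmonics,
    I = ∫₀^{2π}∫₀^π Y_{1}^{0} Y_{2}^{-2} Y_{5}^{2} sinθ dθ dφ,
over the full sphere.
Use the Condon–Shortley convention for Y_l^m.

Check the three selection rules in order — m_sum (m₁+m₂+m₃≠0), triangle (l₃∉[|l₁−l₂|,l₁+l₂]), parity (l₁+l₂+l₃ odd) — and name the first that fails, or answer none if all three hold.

azimuthal sum: 0 − 2 + 2 = 0  ✓
1 ≤ 5 ≤ 3 (triangle on l)  ✗
L = 1 + 2 + 5 = 8 (even)

triangle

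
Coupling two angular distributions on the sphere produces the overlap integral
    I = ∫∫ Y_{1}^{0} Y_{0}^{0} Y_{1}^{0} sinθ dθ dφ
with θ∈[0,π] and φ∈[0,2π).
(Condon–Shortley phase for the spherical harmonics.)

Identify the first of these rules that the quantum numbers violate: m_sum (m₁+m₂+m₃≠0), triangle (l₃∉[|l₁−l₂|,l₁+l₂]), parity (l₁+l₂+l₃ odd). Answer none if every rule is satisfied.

none

Σmᵢ = 0  ✓
l₃∈[|l₁−l₂|,l₁+l₂]=[1,1], have l₃=1  ✓
Σlᵢ = 2 ⇒ even  ✓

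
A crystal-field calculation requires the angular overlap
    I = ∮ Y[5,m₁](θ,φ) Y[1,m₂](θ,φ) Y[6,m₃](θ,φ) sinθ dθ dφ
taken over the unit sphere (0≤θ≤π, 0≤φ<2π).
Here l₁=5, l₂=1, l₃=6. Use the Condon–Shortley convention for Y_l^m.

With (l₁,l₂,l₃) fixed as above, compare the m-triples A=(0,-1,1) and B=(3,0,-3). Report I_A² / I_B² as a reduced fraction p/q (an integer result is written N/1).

7/9

l's match ⇒ only the (l;m) 3-j factors differ between A and B.
A: triangle coeff Δ(5,1,6) = 1/858; Σ_t [0,0]: t=0:+1/28800 = 1/28800; (3j)²=7/286 [(5 1 6; 0 -1 1)], sign=-1
B: triangle coeff Δ(5,1,6) = 1/858; Σ_t [0,0]: t=0:+1/80640 = 1/80640; (3j)²=9/286 [(5 1 6; 3 0 -3)], sign=-1
I_A²/I_B² = (7/286)/(9/286) = 7/9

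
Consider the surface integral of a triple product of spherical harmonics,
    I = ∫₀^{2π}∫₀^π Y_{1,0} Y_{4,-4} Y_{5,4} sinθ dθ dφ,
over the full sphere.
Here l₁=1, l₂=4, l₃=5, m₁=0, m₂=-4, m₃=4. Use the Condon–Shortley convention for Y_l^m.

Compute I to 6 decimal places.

0.147319

Rules hold: Σm=0, L=10 even, 3≤5≤5.
N = 3·9·11 = 297
Δ = 0!·2!·8!/11! = 1/495
Racah Σ t=0..0: t=0:+1/576 = 1/576
⇒ 3j(1 4 5; 0 0 0)² = 5/99, sgn -1
Racah Σ t=0..0: t=0:+1/40320 = 1/40320
⇒ 3j(1 4 5; 0 -4 4)² = 1/55, sgn -1
4πI² = N·(3j₀)²·(3jₘ)² = 3/11
I = +1·√(0.272727/4π) = 0.14731920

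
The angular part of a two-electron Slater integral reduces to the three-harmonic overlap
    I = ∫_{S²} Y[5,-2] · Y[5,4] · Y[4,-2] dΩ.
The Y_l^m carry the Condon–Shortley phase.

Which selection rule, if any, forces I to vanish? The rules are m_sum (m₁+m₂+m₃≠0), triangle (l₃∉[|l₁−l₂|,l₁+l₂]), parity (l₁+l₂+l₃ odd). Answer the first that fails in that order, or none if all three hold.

m₁+m₂+m₃ = -2 + 4 − 2 = 0  ✓
triangle: |5−5|=0 ≤ l₃=4 ≤ 5+5=10  ✓
parity: l₁+l₂+l₃ = 14 is even  ✓

none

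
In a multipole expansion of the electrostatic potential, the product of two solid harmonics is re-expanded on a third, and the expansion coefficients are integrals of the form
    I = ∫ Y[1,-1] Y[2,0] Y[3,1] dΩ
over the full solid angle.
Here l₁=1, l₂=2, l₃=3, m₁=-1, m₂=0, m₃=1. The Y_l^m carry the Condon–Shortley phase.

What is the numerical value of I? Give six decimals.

-0.202301

Rules hold: Σm=0, L=6 even, 1≤3≤3.
N = 3·5·7 = 105
Δ = 0!·2!·4!/7! = 1/105
Racah Σ t=0..0: t=0:+1/4 = 1/4
⇒ 3j(1 2 3; 0 0 0)² = 3/35, sgn -1
Racah Σ t=0..0: t=0:+1/8 = 1/8
⇒ 3j(1 2 3; -1 0 1)² = 2/35, sgn +1
4πI² = N·(3j₀)²·(3jₘ)² = 18/35
I = -1·√(0.514286/4π) = -0.20230066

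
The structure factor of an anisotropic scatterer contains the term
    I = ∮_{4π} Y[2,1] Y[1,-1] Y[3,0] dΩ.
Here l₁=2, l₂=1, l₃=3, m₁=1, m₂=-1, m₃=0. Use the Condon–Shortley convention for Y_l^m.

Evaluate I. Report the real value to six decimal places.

m-sum 0 ✓  L=6 even ✓  1≤3≤3 ✓
Π(2lᵢ+1) = 5×3×7 = 105
triangle coeff Δ(2,1,3) = 1/105
Σ_t [0,0]: t=0:+1/4 = 1/4
(3j)²=3/35 [(2 1 3; 0 0 0)], sign=-1
Σ_t [0,0]: t=0:+1/12 = 1/12
(3j)²=1/35 [(2 1 3; 1 -1 0)], sign=-1
⇒ 4πI² = 9/35
I = (+1)√(9/35/(4π)) = 0.14304817

0.143048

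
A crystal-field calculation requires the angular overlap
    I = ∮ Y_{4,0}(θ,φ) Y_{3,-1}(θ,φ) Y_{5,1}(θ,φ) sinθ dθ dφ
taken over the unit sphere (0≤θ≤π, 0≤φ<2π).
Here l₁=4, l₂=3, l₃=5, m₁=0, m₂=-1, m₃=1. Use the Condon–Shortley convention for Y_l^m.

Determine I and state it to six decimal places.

-0.086020

m-sum 0 ✓  L=12 even ✓  1≤5≤7 ✓
Π(2lᵢ+1) = 9×7×11 = 693
triangle coeff Δ(4,3,5) = 1/180180
Σ_t [0,2]: t=0:+1/576 t=1:−1/144 t=2:+1/576 = -1/288
(3j)²=20/1001 [(4 3 5; 0 0 0)], sign=+1
Σ_t [0,2]: t=0:+1/384 t=1:−1/216 t=2:+1/2304 = -11/6912
(3j)²=11/1638 [(4 3 5; 0 -1 1)], sign=-1
⇒ 4πI² = 110/1183
I = (-1)√(110/1183/(4π)) = -0.08601992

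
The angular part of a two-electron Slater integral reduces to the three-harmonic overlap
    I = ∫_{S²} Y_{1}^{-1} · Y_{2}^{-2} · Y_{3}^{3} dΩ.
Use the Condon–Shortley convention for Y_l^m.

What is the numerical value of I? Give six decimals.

Checks pass: Σm=0; 6 even; l₃=3∈[1,3].
(2·1+1)(2·2+1)(2·3+1) = 105
Δ: 0! 2! 4! / 7! → 1/105
sum: t=0:+1/4 = 1/4
3j²(1 2 3; 0 0 0) = Δ·Π!·Σ² = 3/35  (sign -1)
sum: t=0:+1/48 = 1/48
3j²(1 2 3; -1 -2 3) = Δ·Π!·Σ² = 1/7  (sign +1)
combine: 4πI² = 105·3/35·1/7 = 9/7
take √, sign -1: I = -0.31986543

-0.319865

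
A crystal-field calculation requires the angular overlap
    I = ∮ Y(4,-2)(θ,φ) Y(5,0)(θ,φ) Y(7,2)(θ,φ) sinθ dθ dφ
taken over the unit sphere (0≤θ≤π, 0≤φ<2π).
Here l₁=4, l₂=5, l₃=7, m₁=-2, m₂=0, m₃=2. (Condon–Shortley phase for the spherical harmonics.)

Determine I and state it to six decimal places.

Checks pass: Σm=0; 16 even; l₃=7∈[1,9].
(2·4+1)(2·5+1)(2·7+1) = 1485
Δ: 2! 6! 8! / 17! → 1/6126120
sum: t=0:+1/69120 t=1:−1/20736 t=2:+1/69120 = -1/51840
3j²(4 5 7; 0 0 0) = Δ·Π!·Σ² = 280/21879  (sign +1)
sum: t=0:+1/1036800 t=1:−1/69120 t=2:+1/69120 = 1/1036800
3j²(4 5 7; -2 0 2) = Δ·Π!·Σ² = 1/7293  (sign -1)
combine: 4πI² = 1485·280/21879·1/7293 = 1400/537251
take √, sign -1: I = -0.01440026

-0.014400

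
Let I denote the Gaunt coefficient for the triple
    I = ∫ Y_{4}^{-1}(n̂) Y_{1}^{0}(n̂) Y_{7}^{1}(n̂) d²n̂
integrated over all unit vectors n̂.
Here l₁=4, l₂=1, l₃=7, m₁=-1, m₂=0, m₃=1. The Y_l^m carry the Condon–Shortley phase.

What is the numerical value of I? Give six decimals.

0.000000

l₃=7 ∉ [3,5] — triangle fails ⇒ I = 0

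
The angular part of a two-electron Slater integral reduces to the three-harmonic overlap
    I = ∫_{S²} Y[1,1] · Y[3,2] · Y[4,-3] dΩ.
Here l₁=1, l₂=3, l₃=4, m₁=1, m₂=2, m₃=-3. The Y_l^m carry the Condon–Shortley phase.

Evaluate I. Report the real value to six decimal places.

-0.282095

Checks pass: Σm=0; 8 even; l₃=4∈[2,4].
(2·1+1)(2·3+1)(2·4+1) = 189
Δ: 0! 2! 6! / 9! → 1/252
sum: t=0:+1/36 = 1/36
3j²(1 3 4; 0 0 0) = Δ·Π!·Σ² = 4/63  (sign +1)
sum: t=0:+1/240 = 1/240
3j²(1 3 4; 1 2 -3) = Δ·Π!·Σ² = 1/12  (sign -1)
combine: 4πI² = 189·4/63·1/12 = 1/1
take √, sign -1: I = -0.28209479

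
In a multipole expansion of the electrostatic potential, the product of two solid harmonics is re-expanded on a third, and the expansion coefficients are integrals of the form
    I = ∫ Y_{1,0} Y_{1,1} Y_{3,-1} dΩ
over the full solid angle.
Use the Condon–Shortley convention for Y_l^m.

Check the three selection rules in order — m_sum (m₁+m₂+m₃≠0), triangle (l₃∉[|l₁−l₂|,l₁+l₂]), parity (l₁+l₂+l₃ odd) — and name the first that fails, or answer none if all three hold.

azimuthal sum: 0 + 1 − 1 = 0  ✓
0 ≤ 3 ≤ 2 (triangle on l)  ✗
L = 1 + 1 + 3 = 5 (odd)

triangle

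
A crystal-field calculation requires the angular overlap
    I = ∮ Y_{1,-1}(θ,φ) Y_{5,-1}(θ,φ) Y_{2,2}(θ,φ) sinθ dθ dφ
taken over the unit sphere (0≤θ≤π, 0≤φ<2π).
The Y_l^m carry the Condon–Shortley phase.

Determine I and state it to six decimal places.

0.000000

triangle: need 4≤l₃≤6, have 2; I=0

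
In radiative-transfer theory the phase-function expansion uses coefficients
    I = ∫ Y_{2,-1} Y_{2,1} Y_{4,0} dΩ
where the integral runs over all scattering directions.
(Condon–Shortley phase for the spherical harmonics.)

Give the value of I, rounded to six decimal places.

Checks pass: Σm=0; 8 even; l₃=4∈[0,4].
(2·2+1)(2·2+1)(2·4+1) = 225
Δ: 0! 4! 4! / 9! → 1/630
sum: t=0:+1/16 = 1/16
3j²(2 2 4; 0 0 0) = Δ·Π!·Σ² = 2/35  (sign +1)
sum: t=0:+1/36 = 1/36
3j²(2 2 4; -1 1 0) = Δ·Π!·Σ² = 8/315  (sign +1)
combine: 4πI² = 225·2/35·8/315 = 16/49
take √, sign +1: I = 0.16119702

0.161197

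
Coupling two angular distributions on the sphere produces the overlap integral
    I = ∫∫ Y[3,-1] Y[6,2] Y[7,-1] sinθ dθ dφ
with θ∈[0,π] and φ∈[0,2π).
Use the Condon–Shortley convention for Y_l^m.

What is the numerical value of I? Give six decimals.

Rules hold: Σm=0, L=16 even, 3≤7≤9.
N = 7·13·15 = 1365
Δ = 2!·4!·10!/17! = 1/2042040
Racah Σ t=0..2: t=0:+1/207360 t=1:−1/57600 t=2:+1/207360 = -1/129600
⇒ 3j(3 6 7; 0 0 0)² = 168/12155, sgn +1
Racah Σ t=0..2: t=0:+1/3870720 t=1:−1/181440 t=2:+1/138240 = 23/11612160
⇒ 3j(3 6 7; -1 2 -1)² = 529/204204, sgn +1
4πI² = N·(3j₀)²·(3jₘ)² = 22218/454597
I = +1·√(0.0488741/4π) = 0.06236404

0.062364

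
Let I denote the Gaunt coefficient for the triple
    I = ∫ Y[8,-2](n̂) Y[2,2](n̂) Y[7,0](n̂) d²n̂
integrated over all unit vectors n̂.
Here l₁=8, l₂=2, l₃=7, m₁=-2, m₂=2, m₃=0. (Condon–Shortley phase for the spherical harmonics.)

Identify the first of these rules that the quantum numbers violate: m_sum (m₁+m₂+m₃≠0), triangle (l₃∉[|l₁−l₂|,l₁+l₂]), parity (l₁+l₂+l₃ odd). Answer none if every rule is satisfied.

azimuthal sum: -2 + 2 + 0 = 0  ✓
6 ≤ 7 ≤ 10 (triangle on l)  ✓
L = 8 + 2 + 7 = 17 (odd)  ✗

parity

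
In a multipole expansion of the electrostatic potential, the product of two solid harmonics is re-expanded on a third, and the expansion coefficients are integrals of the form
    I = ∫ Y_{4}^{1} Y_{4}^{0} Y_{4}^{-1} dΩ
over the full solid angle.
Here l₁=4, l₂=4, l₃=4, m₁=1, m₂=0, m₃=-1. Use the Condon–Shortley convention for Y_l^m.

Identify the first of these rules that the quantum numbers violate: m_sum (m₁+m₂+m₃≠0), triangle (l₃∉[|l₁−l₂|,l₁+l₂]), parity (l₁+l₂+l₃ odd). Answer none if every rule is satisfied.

azimuthal sum: 1 + 0 − 1 = 0  ✓
0 ≤ 4 ≤ 8 (triangle on l)  ✓
L = 4 + 4 + 4 = 12 (even)  ✓

none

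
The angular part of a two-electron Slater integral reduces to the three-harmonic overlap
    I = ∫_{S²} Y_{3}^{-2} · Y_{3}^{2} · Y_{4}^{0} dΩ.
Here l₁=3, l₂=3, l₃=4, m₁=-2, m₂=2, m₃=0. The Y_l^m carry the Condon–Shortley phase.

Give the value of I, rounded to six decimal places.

-0.179515

Checks pass: Σm=0; 10 even; l₃=4∈[0,6].
(2·3+1)(2·3+1)(2·4+1) = 441
Δ: 2! 4! 4! / 11! → 1/34650
sum: t=0:+1/72 t=1:−1/16 t=2:+1/72 = -5/144
3j²(3 3 4; 0 0 0) = Δ·Π!·Σ² = 2/77  (sign -1)
sum: t=1:−1/576 t=2:+1/72 = 7/576
3j²(3 3 4; -2 2 0) = Δ·Π!·Σ² = 7/198  (sign +1)
combine: 4πI² = 441·2/77·7/198 = 49/121
take √, sign -1: I = -0.17951487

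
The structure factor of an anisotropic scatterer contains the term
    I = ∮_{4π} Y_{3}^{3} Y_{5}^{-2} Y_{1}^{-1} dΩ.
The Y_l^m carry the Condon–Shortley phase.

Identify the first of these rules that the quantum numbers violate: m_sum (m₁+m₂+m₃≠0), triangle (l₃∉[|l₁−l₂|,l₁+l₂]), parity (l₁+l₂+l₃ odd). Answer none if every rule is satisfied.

m₁+m₂+m₃ = 3 − 2 − 1 = 0  ✓
triangle: |3−5|=2 ≤ l₃=1 ≤ 3+5=8  ✗
parity: l₁+l₂+l₃ = 9 is odd

triangle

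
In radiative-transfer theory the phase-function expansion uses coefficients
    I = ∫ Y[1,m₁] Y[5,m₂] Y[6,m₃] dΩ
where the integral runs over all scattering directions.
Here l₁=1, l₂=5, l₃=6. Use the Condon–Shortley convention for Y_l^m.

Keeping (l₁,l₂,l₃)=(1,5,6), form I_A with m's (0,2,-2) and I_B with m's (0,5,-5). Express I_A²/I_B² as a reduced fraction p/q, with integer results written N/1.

Same 1,5,6: normalisation and zero-m 3j drop out of the ratio.
A: Δ: 0! 2! 10! / 13! → 1/858; sum: t=0:+1/30240 = 1/30240; 3j²(1 5 6; 0 2 -2) = Δ·Π!·Σ² = 16/429  (sign +1)
B: Δ: 0! 2! 10! / 13! → 1/858; sum: t=0:+1/3628800 = 1/3628800; 3j²(1 5 6; 0 5 -5) = Δ·Π!·Σ² = 1/78  (sign -1)
I_A²/I_B² = (16/429)/(1/78) = 32/11

32/11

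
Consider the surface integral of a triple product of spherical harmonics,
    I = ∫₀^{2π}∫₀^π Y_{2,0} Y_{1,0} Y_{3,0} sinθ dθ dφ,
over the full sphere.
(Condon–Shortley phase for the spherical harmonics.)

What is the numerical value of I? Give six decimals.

m-sum 0 ✓  L=6 even ✓  1≤3≤3 ✓
Π(2lᵢ+1) = 5×3×7 = 105
triangle coeff Δ(2,1,3) = 1/105
Σ_t [0,0]: t=0:+1/4 = 1/4
(3j)²=3/35 [(2 1 3; 0 0 0)], sign=-1
(m-triple is (0,0,0) — same symbol as above.)
⇒ 4πI² = 27/35
I = (+1)√(27/35/(4π)) = 0.24776670

0.247767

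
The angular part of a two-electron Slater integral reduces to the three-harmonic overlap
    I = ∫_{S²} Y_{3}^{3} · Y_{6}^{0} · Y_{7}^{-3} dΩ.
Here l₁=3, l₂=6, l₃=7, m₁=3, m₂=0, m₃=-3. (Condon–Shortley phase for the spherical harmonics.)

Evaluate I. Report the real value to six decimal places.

Checks pass: Σm=0; 16 even; l₃=7∈[3,9].
(2·3+1)(2·6+1)(2·7+1) = 1365
Δ: 2! 4! 10! / 17! → 1/2042040
sum: t=0:+1/207360 t=1:−1/57600 t=2:+1/207360 = -1/129600
3j²(3 6 7; 0 0 0) = Δ·Π!·Σ² = 168/12155  (sign +1)
sum: t=0:+1/829440 = 1/829440
3j²(3 6 7; 3 0 -3) = Δ·Π!·Σ² = 225/9724  (sign +1)
combine: 4πI² = 1365·168/12155·225/9724 = 198450/454597
take √, sign +1: I = 0.18638345

0.186383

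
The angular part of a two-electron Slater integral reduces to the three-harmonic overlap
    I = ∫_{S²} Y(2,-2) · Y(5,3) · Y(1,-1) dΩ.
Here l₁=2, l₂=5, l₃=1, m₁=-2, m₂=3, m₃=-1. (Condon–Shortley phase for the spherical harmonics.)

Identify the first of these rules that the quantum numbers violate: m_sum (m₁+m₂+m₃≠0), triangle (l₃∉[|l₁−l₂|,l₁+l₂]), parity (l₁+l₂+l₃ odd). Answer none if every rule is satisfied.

m₁+m₂+m₃ = -2 + 3 − 1 = 0  ✓
triangle: |2−5|=3 ≤ l₃=1 ≤ 2+5=7  ✗
parity: l₁+l₂+l₃ = 8 is even

triangle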